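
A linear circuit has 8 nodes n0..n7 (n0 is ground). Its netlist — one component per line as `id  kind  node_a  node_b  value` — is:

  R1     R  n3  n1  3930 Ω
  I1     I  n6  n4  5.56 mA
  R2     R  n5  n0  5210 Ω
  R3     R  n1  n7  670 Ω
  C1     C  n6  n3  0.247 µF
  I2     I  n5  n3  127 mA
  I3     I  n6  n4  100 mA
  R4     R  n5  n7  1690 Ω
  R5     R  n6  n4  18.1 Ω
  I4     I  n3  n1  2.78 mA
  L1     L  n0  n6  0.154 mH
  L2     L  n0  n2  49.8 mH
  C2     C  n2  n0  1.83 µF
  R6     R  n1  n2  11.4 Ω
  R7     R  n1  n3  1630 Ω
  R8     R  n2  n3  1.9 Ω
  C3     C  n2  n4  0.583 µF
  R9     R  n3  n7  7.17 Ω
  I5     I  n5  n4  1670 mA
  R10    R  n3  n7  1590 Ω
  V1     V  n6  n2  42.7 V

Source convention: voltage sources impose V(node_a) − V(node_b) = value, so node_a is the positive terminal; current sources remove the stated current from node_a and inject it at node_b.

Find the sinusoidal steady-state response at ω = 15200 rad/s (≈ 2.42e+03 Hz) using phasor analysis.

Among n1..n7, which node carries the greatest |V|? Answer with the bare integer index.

Apply KCL at each of the 7 non-ground nodes and solve the resulting linear system.
Node n1: branches {R1, R3, I4, R6, R7} → V_1 = -45.71+1.127j
Node n2: branches {L2, C2, R6, R8, C3, V1} → V_2 = -45.52+1.119j
Node n3: branches {R1, C1, I2, I4, R7, R8, R9, R10} → V_3 = -47.81+1.438j
Node n4: branches {I1, I3, R5, C3, I5} → V_4 = 27.44-10.58j
Node n5: branches {R2, I2, R4, I5} → V_5 = -2336+1.082j
Node n6: branches {I1, C1, I3, R5, L1, V1} → V_6 = -2.823+1.119j
Node n7: branches {R3, R4, R9, R10} → V_7 = -57.31+1.434j
Source currents: i(V1)=1.087-2.021j

5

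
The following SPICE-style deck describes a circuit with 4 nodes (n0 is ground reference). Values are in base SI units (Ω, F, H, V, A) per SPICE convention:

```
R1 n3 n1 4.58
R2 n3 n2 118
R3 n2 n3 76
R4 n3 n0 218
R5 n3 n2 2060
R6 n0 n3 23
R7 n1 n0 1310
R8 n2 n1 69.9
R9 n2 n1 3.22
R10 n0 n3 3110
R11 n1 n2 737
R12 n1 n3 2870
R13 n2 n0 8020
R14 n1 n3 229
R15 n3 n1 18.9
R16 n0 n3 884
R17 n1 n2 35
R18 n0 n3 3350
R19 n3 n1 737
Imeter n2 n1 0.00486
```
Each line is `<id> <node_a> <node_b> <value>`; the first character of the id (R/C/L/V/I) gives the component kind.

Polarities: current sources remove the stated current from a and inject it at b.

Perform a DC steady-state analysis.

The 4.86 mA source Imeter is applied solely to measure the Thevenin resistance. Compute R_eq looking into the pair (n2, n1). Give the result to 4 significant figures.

MNA unknowns: 3 node voltages V₁..V_3
R1: Y=0.2183 on G[3,1]
R2: Y=0.008475 on G[3,2]
R3: Y=0.01316 on G[2,3]
R4: Y=0.004587 on G[3,0]
R5: Y=0.0004854 on G[3,2]
R6: Y=0.04348 on G[0,3]
R7: Y=0.0007634 on G[1,0]
R8: Y=0.01431 on G[2,1]
R9: Y=0.3106 on G[2,1]
R10: Y=0.0003215 on G[0,3]
R11: Y=0.001357 on G[1,2]
R12: Y=0.0003484 on G[1,3]
R13: Y=0.0001247 on G[2,0]
R14: Y=0.004367 on G[1,3]
R15: Y=0.05291 on G[3,1]
R16: Y=0.001131 on G[0,3]
R17: Y=0.02857 on G[1,2]
R18: Y=0.0002985 on G[0,3]
R19: Y=0.001357 on G[3,1]
Imeter: z[2]−=0.00486, z[1]+=0.00486
solve → V1=0.0009738, V2=-0.01197, V3=1.504e-05

R_eq = 2.664 Ω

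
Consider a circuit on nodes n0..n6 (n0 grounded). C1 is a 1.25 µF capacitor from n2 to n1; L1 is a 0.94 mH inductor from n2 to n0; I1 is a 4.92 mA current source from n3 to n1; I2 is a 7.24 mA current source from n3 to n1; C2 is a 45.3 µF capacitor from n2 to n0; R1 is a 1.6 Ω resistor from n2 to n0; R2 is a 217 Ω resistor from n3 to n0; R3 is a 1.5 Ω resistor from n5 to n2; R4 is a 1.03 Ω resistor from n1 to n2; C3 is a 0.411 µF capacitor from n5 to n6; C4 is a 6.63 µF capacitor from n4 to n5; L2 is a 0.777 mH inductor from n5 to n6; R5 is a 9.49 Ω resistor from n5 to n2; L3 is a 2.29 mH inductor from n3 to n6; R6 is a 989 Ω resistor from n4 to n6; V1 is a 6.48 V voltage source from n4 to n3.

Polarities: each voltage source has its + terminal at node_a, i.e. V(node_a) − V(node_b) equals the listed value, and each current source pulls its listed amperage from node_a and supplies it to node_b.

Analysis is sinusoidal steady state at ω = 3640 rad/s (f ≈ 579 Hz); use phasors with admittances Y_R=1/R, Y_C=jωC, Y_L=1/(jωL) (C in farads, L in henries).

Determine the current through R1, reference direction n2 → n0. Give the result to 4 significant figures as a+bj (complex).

-0.01063-0.0001297j A

Apply KCL at each of the 6 non-ground nodes and solve the resulting linear system.
Node n1: branches {C1, I1, I2, R4} → V_1 = -0.004476-0.0002662j
Node n2: branches {C1, L1, C2, R1, R3, R4, R5} → V_2 = -0.01700-0.0002075j
Node n3: branches {I1, I2, R2, L3, V1} → V_3 = 2.311-0.4417j
Node n4: branches {C4, R6, V1} → V_4 = 8.791-0.4417j
Node n5: branches {R3, C3, C4, L2, R5} → V_5 = -0.04655+0.002429j
Node n6: branches {C3, L2, L3, R6} → V_6 = 0.5535-0.09281j
Source currents: i(V1)=-0.01905-0.2129j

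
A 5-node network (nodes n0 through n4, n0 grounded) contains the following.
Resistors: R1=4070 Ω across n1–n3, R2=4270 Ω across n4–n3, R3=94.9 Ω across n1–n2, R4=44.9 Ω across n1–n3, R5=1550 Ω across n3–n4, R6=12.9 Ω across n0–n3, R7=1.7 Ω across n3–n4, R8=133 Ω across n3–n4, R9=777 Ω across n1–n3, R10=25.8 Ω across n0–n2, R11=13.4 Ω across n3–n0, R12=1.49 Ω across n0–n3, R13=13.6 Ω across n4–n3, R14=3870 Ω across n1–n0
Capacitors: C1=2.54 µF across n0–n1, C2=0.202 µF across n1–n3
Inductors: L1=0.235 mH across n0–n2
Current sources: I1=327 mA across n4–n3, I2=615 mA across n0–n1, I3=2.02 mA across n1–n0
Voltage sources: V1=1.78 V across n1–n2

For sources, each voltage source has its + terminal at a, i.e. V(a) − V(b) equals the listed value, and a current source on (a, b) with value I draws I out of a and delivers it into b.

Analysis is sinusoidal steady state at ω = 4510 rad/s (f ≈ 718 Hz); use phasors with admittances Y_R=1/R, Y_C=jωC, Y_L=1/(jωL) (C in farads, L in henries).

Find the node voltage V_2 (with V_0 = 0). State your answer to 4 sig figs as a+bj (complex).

0.06421+0.6093j V

Apply KCL at each of the 4 non-ground nodes and solve the resulting linear system.
Node n1: branches {R1, C1, R3, R4, I2, I3, C2, R9, R14, V1} → V_1 = 1.844+0.6093j
Node n2: branches {R3, L1, R10, V1} → V_2 = 0.06421+0.6093j
Node n3: branches {R1, R2, R4, R5, I1, R6, R7, C2, R8, R9, R11, R12, R13} → V_3 = 0.05119+0.01905j
Node n4: branches {R2, R5, I1, R7, R8, R13} → V_4 = -0.4368+0.01905j
Source currents: i(V1)=0.5586-0.03697j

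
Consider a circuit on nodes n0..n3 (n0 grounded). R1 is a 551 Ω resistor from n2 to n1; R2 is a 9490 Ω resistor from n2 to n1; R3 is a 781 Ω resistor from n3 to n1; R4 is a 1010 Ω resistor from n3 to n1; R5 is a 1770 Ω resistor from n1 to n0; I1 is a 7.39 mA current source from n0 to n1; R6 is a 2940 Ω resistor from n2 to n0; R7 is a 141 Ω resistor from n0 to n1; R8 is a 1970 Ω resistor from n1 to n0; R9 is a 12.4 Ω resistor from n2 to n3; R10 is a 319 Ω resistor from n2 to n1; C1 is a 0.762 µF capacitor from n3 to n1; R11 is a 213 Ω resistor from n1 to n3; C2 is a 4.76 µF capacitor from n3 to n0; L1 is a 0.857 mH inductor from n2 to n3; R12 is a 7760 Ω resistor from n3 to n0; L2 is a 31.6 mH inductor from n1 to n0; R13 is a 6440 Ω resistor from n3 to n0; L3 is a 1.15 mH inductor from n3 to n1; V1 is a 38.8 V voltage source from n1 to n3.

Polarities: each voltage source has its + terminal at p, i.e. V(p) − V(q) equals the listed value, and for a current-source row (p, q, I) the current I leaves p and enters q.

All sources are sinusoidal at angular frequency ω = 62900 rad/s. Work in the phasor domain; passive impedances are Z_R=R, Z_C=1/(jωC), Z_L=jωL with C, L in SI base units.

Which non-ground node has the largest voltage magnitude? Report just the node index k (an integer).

1

Apply KCL at each of the 3 non-ground nodes and solve the resulting linear system.
Node n1: branches {R1, R2, R3, R4, R5, I1, R7, R8, R10, C1, R11, L2, L3, V1} → V_1 = 38.83+1.039j
Node n2: branches {R1, R2, R6, R9, R10, L1} → V_2 = 2.213+1.504j
Node n3: branches {R3, R4, R9, C1, R11, C2, L1, R12, R13, L3, V1} → V_3 = 0.03424+1.039j
Source currents: i(V1)=-0.7656-1.310j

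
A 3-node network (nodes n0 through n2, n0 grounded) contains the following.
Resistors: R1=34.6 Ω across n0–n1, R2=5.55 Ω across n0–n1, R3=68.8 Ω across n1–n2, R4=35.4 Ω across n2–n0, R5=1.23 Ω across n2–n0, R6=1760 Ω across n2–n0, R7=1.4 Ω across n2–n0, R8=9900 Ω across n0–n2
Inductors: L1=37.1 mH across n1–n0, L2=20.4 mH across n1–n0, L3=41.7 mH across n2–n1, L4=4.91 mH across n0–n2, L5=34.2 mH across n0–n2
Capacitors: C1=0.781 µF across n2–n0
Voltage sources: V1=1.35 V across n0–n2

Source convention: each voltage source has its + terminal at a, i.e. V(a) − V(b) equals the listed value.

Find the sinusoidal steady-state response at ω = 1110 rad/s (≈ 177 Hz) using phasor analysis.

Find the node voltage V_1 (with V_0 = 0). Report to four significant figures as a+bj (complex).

-0.1207+0.08182j V

MNA unknowns: 2 node voltages V₁..V_2 plus 1 source current (V1)
R1: Y=0.02890+0.000j on G[0,1]
R2: Y=0.1802+0.000j on G[0,1]
R3: Y=0.01453+0.000j on G[1,2]
L1: Y=0.000-0.02428j on G[1,0]
R4: Y=0.02825+0.000j on G[2,0]
R5: Y=0.8130+0.000j on G[2,0]
R6: Y=0.0005682+0.000j on G[2,0]
L2: Y=0.000-0.04416j on G[1,0]
R7: Y=0.7143+0.000j on G[2,0]
L3: Y=0.000-0.02160j on G[2,1]
L4: Y=0.000-0.1835j on G[0,2]
R8: Y=0.0001010+0.000j on G[0,2]
L5: Y=0.000-0.02634j on G[0,2]
C1: Y=0.000+0.0008669j on G[2,0]
V1: row V0−V2=1.35, i_V1 at 0,2
solve → V1=-0.1207+0.08182j, V2=-1.350+0.000j
aux → i_V1=-2.121+0.3075j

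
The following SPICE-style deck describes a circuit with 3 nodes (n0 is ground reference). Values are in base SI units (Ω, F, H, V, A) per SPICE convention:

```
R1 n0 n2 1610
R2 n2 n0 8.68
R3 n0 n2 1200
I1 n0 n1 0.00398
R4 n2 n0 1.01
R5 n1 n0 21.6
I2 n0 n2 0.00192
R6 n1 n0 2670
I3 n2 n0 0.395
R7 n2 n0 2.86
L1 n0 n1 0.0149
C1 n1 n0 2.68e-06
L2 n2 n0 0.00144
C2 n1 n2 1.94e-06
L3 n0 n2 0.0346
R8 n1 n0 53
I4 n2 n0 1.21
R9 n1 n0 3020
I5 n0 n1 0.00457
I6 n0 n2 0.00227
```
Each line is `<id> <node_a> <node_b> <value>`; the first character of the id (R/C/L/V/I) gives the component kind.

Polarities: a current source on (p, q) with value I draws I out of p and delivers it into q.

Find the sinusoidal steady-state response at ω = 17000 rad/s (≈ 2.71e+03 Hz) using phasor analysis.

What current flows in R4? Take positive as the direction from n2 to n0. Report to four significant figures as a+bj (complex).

MNA unknowns: 2 node voltages V₁..V_2
R1: Y=0.0006211+0.000j on G[0,2]
R2: Y=0.1152+0.000j on G[2,0]
R3: Y=0.0008333+0.000j on G[0,2]
I1: z[0]−=0.00398, z[1]+=0.00398
R4: Y=0.9901+0.000j on G[2,0]
R5: Y=0.04630+0.000j on G[1,0]
I2: z[0]−=0.00192, z[2]+=0.00192
R6: Y=0.0003745+0.000j on G[1,0]
I3: z[2]−=0.395, z[0]+=0.395
R7: Y=0.3497+0.000j on G[2,0]
L1: Y=0.000-0.003948j on G[0,1]
C1: Y=0.000+0.04556j on G[1,0]
L2: Y=0.000-0.04085j on G[2,0]
C2: Y=0.000+0.03298j on G[1,2]
L3: Y=0.000-0.001700j on G[0,2]
R8: Y=0.01887+0.000j on G[1,0]
I4: z[2]−=1.21, z[0]+=1.21
R9: Y=0.0003311+0.000j on G[1,0]
I5: z[0]−=0.00457, z[1]+=0.00457
I6: z[0]−=0.00227, z[2]+=0.00227
solve → V1=-0.2118-0.3070j, V2=-1.092-0.01197j

-1.081-0.01185j A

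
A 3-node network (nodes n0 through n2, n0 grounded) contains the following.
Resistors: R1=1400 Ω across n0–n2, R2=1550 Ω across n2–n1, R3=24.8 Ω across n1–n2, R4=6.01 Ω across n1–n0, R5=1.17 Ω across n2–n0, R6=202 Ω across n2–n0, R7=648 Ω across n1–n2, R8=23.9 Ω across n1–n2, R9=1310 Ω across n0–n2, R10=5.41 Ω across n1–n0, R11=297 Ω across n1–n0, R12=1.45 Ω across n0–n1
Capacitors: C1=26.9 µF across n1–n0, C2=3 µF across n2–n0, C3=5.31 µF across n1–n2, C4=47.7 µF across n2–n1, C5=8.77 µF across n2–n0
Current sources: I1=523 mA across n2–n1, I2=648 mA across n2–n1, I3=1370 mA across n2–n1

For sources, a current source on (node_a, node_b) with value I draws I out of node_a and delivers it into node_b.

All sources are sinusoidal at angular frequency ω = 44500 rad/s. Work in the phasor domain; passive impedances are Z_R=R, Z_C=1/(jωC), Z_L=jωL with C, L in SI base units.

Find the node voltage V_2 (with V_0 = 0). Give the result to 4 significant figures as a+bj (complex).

Apply KCL at each of the 2 non-ground nodes and solve the resulting linear system.
Node n1: branches {R2, C1, R3, R4, C3, I1, R7, R8, C4, R10, R11, I2, R12, I3} → V_1 = 0.006564-0.3558j
Node n2: branches {R1, R2, R3, C2, C3, I1, R5, R6, R7, R8, R9, C4, I2, C5, I3} → V_2 = -0.1793+0.5313j

-0.1793+0.5313j V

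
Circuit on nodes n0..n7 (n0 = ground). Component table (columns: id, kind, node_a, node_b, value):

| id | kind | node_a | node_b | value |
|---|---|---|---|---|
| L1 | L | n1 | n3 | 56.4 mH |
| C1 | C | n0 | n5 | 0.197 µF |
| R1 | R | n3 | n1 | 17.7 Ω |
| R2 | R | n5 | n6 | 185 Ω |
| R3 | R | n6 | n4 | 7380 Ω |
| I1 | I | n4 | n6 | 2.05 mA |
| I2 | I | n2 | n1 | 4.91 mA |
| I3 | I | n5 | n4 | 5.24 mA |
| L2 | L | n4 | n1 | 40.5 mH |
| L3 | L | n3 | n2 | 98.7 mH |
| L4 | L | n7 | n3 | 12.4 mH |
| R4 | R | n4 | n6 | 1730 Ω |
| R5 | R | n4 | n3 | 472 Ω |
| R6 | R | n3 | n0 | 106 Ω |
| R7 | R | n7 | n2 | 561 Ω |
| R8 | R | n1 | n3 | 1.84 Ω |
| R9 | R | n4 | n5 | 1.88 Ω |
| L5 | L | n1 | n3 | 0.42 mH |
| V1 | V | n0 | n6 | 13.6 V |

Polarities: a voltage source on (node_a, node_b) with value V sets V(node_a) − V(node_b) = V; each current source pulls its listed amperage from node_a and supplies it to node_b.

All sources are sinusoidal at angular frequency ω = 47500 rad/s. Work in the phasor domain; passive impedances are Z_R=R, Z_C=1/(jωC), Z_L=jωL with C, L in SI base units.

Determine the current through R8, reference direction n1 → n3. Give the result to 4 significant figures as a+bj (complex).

0.006213+0.002416j A

Element admittances at ω=47500 rad/s:
  Y(L1) = 0.000-0.0003733j S between n1,n3
  Y(C1) = 0.000+0.009357j S between n0,n5
  Y(R1) = 0.05650+0.000j S between n3,n1
  Y(R2) = 0.005405+0.000j S between n5,n6
  Y(R3) = 0.0001355+0.000j S between n6,n4
  I1: injects 0.00205 A into n6 (from n4)
  I2: injects 0.00491 A into n1 (from n2)
  I3: injects 0.00524 A into n4 (from n5)
  Y(L2) = 0.000-0.0005198j S between n4,n1
  Y(L3) = 0.000-0.0002133j S between n3,n2
  Y(L4) = 0.000-0.001698j S between n7,n3
  Y(R4) = 0.0005780+0.000j S between n4,n6
  Y(R5) = 0.002119+0.000j S between n4,n3
  Y(R6) = 0.009434+0.000j S between n3,n0
  Y(R7) = 0.001783+0.000j S between n7,n2
  Y(R8) = 0.5435+0.000j S between n1,n3
  Y(R9) = 0.5319+0.000j S between n4,n5
  Y(L5) = 0.000-0.05013j S between n1,n3
  V1: constraint V(n0)−V(n6) = 13.6
Assemble and solve the 8×8 MNA system:
  V(n1)=-0.6583+1.166j  V(n2)=-2.819-1.636j  V(n3)=-0.6697+1.161j  V(n4)=-4.678+5.347j  V(n5)=-4.684+5.375j  V(n6)=-13.60+0.000j  V(n7)=-0.3996-1.379j
  i(V1)=-0.05661-0.03287j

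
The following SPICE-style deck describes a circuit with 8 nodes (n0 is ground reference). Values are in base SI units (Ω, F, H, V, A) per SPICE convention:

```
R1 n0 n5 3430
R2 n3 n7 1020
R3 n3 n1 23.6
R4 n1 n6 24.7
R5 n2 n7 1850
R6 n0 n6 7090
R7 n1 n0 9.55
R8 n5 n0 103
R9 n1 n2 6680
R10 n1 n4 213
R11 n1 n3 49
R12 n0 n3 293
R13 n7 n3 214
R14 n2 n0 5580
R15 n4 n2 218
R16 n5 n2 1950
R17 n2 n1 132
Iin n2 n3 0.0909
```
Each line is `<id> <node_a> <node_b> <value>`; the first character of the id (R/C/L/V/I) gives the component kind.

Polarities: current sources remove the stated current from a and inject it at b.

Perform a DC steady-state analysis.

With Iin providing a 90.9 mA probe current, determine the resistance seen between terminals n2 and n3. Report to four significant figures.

R_eq = 102.9 Ω

Apply KCL at each of the 7 non-ground nodes and solve the resulting linear system.
Node n1: branches {R3, R4, R7, R9, R10, R11, R17} → V_1 = 0.008496
Node n2: branches {R5, R9, R14, R15, R16, R17, Iin} → V_2 = -8.046
Node n3: branches {R2, R3, R11, R12, R13, Iin} → V_3 = 1.312
Node n4: branches {R10, R15} → V_4 = -3.972
Node n5: branches {R1, R8, R16} → V_5 = -0.3925
Node n6: branches {R4, R6} → V_6 = 0.008466
Node n7: branches {R2, R5, R13} → V_7 = 0.4949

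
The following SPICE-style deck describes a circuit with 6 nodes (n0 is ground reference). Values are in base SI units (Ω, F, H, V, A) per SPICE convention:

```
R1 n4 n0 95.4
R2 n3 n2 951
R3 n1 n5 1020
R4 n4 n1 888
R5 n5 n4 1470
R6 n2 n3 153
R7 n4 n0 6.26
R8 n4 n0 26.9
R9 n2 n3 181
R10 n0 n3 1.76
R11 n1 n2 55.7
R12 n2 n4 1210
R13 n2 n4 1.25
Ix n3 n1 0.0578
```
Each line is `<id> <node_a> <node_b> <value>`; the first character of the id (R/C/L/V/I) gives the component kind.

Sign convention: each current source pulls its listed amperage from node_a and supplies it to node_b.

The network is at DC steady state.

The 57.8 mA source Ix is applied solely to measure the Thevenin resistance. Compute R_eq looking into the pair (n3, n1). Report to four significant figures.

R_eq = 58.26 Ω

MNA unknowns: 5 node voltages V₁..V_5
R1: Y=0.01048 on G[4,0]
R2: Y=0.001052 on G[3,2]
R3: Y=0.0009804 on G[1,5]
R4: Y=0.001126 on G[4,1]
R5: Y=0.0006803 on G[5,4]
R6: Y=0.006536 on G[2,3]
R7: Y=0.1597 on G[4,0]
R8: Y=0.03717 on G[4,0]
R9: Y=0.005525 on G[2,3]
R10: Y=0.5682 on G[0,3]
R11: Y=0.01795 on G[1,2]
R12: Y=0.0008264 on G[2,4]
R13: Y=0.8000 on G[2,4]
Ix: z[3]−=0.0578, z[1]+=0.0578
solve → V1=3.275, V2=0.3128, V3=-0.09238, V4=0.2531, V5=2.037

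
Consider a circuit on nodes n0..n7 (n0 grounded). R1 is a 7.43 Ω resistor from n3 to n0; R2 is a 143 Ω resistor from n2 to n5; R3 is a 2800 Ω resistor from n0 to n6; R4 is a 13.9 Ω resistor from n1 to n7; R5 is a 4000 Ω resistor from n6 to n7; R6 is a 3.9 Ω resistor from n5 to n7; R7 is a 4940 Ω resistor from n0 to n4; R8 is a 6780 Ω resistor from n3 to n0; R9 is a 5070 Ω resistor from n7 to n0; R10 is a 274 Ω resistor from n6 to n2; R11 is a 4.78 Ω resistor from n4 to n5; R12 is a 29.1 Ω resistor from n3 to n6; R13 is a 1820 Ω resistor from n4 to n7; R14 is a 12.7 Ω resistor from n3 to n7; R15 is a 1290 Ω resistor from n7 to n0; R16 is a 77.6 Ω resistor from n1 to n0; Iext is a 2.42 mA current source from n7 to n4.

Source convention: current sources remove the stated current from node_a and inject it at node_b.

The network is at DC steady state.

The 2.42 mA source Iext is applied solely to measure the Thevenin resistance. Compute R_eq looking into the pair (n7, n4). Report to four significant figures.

MNA unknowns: 7 node voltages V₁..V_7
R1: Y=0.1346 on G[3,0]
R2: Y=0.006993 on G[2,5]
R3: Y=0.0003571 on G[0,6]
R4: Y=0.07194 on G[1,7]
R5: Y=0.0002500 on G[6,7]
R6: Y=0.2564 on G[5,7]
R7: Y=0.0002024 on G[0,4]
R8: Y=0.0001475 on G[3,0]
R9: Y=0.0001972 on G[7,0]
R10: Y=0.003650 on G[6,2]
R11: Y=0.2092 on G[4,5]
R12: Y=0.03436 on G[3,6]
R13: Y=0.0005495 on G[4,7]
R14: Y=0.07874 on G[3,7]
R15: Y=0.0007752 on G[7,0]
R16: Y=0.01289 on G[1,0]
Iext: z[7]−=0.00242, z[4]+=0.00242
solve → V1=-0.0002326, V2=0.006125, V3=-8.114e-06, V4=0.02052, V5=0.009024, V6=0.0005698, V7=-0.0002742

R_eq = 8.591 Ω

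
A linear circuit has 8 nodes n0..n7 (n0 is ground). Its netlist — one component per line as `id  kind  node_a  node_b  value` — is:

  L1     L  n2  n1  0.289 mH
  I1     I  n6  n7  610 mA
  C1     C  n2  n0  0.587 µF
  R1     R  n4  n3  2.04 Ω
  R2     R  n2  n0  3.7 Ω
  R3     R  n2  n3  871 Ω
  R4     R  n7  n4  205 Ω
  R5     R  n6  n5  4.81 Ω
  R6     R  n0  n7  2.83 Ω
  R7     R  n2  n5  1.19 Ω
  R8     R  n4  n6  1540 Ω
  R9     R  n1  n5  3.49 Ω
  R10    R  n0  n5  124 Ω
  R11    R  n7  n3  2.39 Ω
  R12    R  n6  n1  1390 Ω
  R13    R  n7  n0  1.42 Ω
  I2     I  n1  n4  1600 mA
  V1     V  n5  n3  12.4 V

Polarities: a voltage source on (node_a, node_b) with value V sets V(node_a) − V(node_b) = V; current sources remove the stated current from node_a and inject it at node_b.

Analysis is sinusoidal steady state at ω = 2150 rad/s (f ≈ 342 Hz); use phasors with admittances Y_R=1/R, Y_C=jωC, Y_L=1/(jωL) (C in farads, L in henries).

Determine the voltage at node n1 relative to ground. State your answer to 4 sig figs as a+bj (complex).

MNA unknowns: 7 node voltages V₁..V_7 plus 1 source current (V1)
L1: Y=0.000-1.609j on G[2,1]
I1: z[6]−=0.61, z[7]+=0.61
C1: Y=0.000+0.001262j on G[2,0]
R1: Y=0.4902+0.000j on G[4,3]
R2: Y=0.2703+0.000j on G[2,0]
R3: Y=0.001148+0.000j on G[2,3]
R4: Y=0.004878+0.000j on G[7,4]
R5: Y=0.2079+0.000j on G[6,5]
R6: Y=0.3534+0.000j on G[0,7]
R7: Y=0.8403+0.000j on G[2,5]
R8: Y=0.0006494+0.000j on G[4,6]
R9: Y=0.2865+0.000j on G[1,5]
R10: Y=0.008065+0.000j on G[0,5]
R11: Y=0.4184+0.000j on G[7,3]
R12: Y=0.0007194+0.000j on G[6,1]
R13: Y=0.7042+0.000j on G[7,0]
I2: z[1]−=1.6, z[4]+=1.6
V1: row V5−V3=12.4, i_V1 at 5,3
solve → V1=4.296-0.4883j, V2=4.371+0.05475j, V3=-5.569-0.06545j, V4=-2.286-0.06500j, V5=6.831-0.06545j, V6=3.879-0.06691j, V7=-1.169-0.01871j
aux → i_V1=-3.462-0.01992j

4.296-0.4883j V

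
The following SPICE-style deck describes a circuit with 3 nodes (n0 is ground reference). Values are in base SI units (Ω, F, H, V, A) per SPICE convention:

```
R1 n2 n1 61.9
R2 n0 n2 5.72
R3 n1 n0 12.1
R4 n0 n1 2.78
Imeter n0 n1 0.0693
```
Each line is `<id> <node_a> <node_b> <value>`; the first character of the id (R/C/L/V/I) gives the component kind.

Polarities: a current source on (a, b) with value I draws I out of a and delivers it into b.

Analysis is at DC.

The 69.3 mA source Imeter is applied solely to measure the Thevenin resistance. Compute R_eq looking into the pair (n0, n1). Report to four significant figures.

R_eq = 2.187 Ω

Apply KCL at each of the 2 non-ground nodes and solve the resulting linear system.
Node n1: branches {R1, R3, R4, Imeter} → V_1 = 0.1516
Node n2: branches {R1, R2} → V_2 = 0.01282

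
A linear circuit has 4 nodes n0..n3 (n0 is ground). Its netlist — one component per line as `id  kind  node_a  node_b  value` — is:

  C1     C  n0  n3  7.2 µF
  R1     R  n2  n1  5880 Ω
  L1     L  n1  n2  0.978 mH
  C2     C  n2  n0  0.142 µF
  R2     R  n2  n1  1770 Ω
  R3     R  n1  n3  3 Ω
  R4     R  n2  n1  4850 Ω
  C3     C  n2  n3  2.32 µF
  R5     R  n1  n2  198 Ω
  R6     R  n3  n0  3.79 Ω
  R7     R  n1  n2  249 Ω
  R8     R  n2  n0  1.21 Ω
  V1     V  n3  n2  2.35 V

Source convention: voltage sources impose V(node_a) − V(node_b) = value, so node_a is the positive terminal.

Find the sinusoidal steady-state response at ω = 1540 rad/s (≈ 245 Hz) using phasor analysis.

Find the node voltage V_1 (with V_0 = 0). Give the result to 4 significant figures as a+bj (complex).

-0.08752+0.9129j V

Element admittances at ω=1540 rad/s:
  Y(C1) = 0.000+0.01109j S between n0,n3
  Y(R1) = 0.0001701+0.000j S between n2,n1
  Y(L1) = 0.000-0.6640j S between n1,n2
  Y(C2) = 0.000+0.0002187j S between n2,n0
  Y(R2) = 0.0005650+0.000j S between n2,n1
  Y(R3) = 0.3333+0.000j S between n1,n3
  Y(R4) = 0.0002062+0.000j S between n2,n1
  Y(C3) = 0.000+0.003573j S between n2,n3
  Y(R5) = 0.005051+0.000j S between n1,n2
  Y(R6) = 0.2639+0.000j S between n3,n0
  Y(R7) = 0.004016+0.000j S between n1,n2
  Y(R8) = 0.8264+0.000j S between n2,n0
  V1: constraint V(n3)−V(n2) = 2.35
Assemble and solve the 4×4 MNA system:
  V(n1)=-0.08752+0.9129j  V(n2)=-0.5689-0.01800j  V(n3)=1.781-0.01800j
  i(V1)=-1.093+0.2869j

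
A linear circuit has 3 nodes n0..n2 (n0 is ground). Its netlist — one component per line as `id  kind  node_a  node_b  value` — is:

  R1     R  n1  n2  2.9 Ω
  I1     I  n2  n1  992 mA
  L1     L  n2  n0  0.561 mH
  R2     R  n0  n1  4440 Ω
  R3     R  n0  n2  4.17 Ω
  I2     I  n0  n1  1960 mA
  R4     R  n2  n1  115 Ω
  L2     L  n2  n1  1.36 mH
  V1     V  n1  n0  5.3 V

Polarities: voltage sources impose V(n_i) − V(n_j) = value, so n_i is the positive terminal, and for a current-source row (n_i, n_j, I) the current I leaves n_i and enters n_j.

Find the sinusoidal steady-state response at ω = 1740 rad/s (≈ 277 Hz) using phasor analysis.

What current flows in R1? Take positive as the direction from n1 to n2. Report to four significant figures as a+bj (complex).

1.297+0.007482j A

Apply KCL at each of the 2 non-ground nodes and solve the resulting linear system.
Node n1: branches {R1, I1, R2, I2, R4, L2, V1} → V_1 = 5.300+0.000j
Node n2: branches {R1, I1, L1, R3, R4, L2} → V_2 = 1.539-0.02170j
Source currents: i(V1)=1.612+1.582j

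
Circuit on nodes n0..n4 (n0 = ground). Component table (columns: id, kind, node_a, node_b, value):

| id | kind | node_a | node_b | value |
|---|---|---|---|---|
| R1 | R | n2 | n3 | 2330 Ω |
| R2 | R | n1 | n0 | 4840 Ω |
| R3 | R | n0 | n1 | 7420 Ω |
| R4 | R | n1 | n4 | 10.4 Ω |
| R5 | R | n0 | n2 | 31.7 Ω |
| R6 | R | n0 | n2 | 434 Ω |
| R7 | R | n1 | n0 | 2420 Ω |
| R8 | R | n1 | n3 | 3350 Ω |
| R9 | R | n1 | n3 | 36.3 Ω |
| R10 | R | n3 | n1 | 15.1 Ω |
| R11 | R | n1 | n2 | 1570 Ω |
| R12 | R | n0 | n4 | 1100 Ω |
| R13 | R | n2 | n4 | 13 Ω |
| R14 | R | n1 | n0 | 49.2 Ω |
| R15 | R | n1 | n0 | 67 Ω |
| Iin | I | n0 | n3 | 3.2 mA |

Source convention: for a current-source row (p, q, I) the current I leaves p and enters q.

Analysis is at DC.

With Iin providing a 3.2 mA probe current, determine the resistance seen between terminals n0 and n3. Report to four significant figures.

R_eq = 28.47 Ω

Apply KCL at each of the 4 non-ground nodes and solve the resulting linear system.
Node n1: branches {R2, R3, R4, R7, R8, R9, R10, R11, R14, R15} → V_1 = 0.05735
Node n2: branches {R1, R5, R6, R11, R13} → V_2 = 0.03230
Node n3: branches {R1, R8, R9, R10, Iin} → V_3 = 0.09110
Node n4: branches {R4, R12, R13} → V_4 = 0.04597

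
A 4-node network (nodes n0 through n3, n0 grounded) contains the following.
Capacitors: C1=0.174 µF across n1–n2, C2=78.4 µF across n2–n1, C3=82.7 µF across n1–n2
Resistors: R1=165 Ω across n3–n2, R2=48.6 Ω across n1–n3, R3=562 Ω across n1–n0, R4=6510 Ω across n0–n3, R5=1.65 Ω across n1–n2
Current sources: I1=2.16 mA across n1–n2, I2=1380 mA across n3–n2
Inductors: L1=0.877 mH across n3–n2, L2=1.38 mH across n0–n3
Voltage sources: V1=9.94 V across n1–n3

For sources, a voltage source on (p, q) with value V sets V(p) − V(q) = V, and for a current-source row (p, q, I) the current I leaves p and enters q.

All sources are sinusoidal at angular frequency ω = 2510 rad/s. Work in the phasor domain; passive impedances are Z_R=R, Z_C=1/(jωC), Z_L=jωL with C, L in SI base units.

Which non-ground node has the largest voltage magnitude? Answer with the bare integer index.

Apply KCL at each of the 3 non-ground nodes and solve the resulting linear system.
Node n1: branches {C1, C2, I1, C3, R2, R3, R5, V1} → V_1 = 9.940-0.06126j
Node n2: branches {C1, R1, C2, I1, L1, C3, R5, I2} → V_2 = 11.49+7.441j
Node n3: branches {R1, L1, L2, R2, R4, I2, V1} → V_3 = -0.0004102-0.06126j
Source currents: i(V1)=-2.320+5.176j

2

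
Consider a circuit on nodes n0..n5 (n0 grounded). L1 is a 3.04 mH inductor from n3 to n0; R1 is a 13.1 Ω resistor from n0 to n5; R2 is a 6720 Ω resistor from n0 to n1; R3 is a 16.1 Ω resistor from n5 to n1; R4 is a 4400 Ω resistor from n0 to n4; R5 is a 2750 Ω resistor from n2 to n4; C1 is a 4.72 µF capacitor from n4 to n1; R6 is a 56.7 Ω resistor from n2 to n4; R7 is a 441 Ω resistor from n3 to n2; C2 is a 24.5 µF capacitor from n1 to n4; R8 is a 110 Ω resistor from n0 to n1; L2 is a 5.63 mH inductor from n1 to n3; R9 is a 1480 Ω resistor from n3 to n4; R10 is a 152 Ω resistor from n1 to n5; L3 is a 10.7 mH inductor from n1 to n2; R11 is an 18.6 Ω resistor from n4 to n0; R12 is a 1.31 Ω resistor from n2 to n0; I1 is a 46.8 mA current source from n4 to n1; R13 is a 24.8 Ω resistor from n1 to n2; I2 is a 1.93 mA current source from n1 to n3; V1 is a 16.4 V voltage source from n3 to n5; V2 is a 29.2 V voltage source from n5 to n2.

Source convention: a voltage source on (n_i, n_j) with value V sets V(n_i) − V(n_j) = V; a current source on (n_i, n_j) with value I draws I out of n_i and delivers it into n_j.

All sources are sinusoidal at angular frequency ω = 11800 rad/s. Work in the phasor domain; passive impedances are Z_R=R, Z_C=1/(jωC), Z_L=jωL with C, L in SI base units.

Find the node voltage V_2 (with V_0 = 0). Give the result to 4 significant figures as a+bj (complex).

-3.367+1.417j V

MNA unknowns: 5 node voltages V₁..V_5 plus 2 source currents (V1, V2)
L1: Y=0.000-0.02788j on G[3,0]
R1: Y=0.07634+0.000j on G[0,5]
R2: Y=0.0001488+0.000j on G[0,1]
R3: Y=0.06211+0.000j on G[5,1]
R4: Y=0.0002273+0.000j on G[0,4]
R5: Y=0.0003636+0.000j on G[2,4]
C1: Y=0.000+0.05570j on G[4,1]
R6: Y=0.01764+0.000j on G[2,4]
R7: Y=0.002268+0.000j on G[3,2]
C2: Y=0.000+0.2891j on G[1,4]
R8: Y=0.009091+0.000j on G[0,1]
L2: Y=0.000-0.01505j on G[1,3]
R9: Y=0.0006757+0.000j on G[3,4]
R10: Y=0.006579+0.000j on G[1,5]
L3: Y=0.000-0.007920j on G[1,2]
R11: Y=0.05376+0.000j on G[4,0]
R12: Y=0.7634+0.000j on G[2,0]
I1: z[4]−=0.0468, z[1]+=0.0468
R13: Y=0.04032+0.000j on G[1,2]
I2: z[1]−=0.00193, z[3]+=0.00193
V1: row V3−V5=16.4, i_V1 at 3,5
V2: row V5−V2=29.2, i_V2 at 5,2
solve → V1=8.794-1.981j, V2=-3.367+1.417j, V3=42.23+1.417j, V4=8.847+0.1121j, V5=25.83+1.417j
aux → i_V1=-0.2147+1.680j, i_V2=-3.357+1.338j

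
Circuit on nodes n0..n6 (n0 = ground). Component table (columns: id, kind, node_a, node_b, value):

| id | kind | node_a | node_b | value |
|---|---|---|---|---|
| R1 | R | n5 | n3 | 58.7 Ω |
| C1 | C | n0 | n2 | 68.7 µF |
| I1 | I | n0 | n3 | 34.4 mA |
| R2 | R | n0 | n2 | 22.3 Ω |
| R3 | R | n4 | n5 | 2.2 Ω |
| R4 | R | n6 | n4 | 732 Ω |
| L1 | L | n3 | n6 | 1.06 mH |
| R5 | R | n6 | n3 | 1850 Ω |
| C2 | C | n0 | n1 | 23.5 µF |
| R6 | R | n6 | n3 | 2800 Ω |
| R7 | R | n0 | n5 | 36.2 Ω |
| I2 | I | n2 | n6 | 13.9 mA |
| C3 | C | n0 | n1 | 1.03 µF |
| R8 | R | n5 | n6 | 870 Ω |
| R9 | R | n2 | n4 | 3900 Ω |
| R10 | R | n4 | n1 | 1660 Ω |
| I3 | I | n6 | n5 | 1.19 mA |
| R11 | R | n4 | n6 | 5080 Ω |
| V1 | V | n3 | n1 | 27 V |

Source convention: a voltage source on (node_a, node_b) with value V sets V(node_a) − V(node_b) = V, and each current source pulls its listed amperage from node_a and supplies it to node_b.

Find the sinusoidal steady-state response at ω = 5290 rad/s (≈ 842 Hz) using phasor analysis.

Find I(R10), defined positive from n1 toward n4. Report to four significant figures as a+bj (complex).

Element admittances at ω=5290 rad/s:
  Y(R1) = 0.01704+0.000j S between n5,n3
  Y(C1) = 0.000+0.3634j S between n0,n2
  I1: injects 0.0344 A into n3 (from n0)
  Y(R2) = 0.04484+0.000j S between n0,n2
  Y(R3) = 0.4545+0.000j S between n4,n5
  Y(R4) = 0.001366+0.000j S between n6,n4
  Y(L1) = 0.000-0.1783j S between n3,n6
  Y(R5) = 0.0005405+0.000j S between n6,n3
  Y(C2) = 0.000+0.1243j S between n0,n1
  Y(R6) = 0.0003571+0.000j S between n6,n3
  Y(R7) = 0.02762+0.000j S between n0,n5
  I2: injects 0.0139 A into n6 (from n2)
  Y(C3) = 0.000+0.005449j S between n0,n1
  Y(R8) = 0.001149+0.000j S between n5,n6
  Y(R9) = 0.0002564+0.000j S between n2,n4
  Y(R10) = 0.0006024+0.000j S between n4,n1
  I3: injects 0.00119 A into n5 (from n6)
  Y(R11) = 0.0001969+0.000j S between n4,n6
  V1: constraint V(n3)−V(n1) = 27
Assemble and solve the 7×7 MNA system:
  V(n1)=-0.1785+1.992j  V(n2)=-0.003142+0.03007j  V(n3)=26.82+1.992j  V(n4)=11.04+0.8354j  V(n5)=11.00+0.8309j  V(n6)=26.84+1.823j
  i(V1)=-0.2653-0.02246j

-0.006756+0.0006968j A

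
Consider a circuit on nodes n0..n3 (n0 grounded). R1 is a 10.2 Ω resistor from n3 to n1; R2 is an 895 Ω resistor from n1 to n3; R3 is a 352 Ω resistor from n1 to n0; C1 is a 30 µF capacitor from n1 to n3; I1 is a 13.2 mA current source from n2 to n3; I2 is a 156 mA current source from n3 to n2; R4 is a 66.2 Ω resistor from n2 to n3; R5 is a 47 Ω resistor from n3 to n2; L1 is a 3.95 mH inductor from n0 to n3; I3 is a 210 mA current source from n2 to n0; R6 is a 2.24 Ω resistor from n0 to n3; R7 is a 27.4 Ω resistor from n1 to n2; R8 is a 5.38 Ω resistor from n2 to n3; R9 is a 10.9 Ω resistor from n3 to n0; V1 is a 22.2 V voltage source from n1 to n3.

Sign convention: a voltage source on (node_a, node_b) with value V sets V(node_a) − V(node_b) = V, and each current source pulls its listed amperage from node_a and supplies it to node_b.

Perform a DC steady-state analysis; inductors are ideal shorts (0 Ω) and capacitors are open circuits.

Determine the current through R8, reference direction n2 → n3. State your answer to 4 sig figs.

Apply KCL at each of the 3 non-ground nodes and solve the resulting linear system.
Node n1: branches {R1, R2, R3, C1, R7, V1} → V_1 = 22.20
Node n2: branches {I1, I2, R4, R5, I3, R7, R8} → V_2 = 2.872
Node n3: branches {R1, R2, C1, I1, I2, R4, R5, L1, R6, R8, R9, V1} → V_3 = 0.000
Source currents: i(L1)=0.2731, i(V1)=-2.970

0.5337 A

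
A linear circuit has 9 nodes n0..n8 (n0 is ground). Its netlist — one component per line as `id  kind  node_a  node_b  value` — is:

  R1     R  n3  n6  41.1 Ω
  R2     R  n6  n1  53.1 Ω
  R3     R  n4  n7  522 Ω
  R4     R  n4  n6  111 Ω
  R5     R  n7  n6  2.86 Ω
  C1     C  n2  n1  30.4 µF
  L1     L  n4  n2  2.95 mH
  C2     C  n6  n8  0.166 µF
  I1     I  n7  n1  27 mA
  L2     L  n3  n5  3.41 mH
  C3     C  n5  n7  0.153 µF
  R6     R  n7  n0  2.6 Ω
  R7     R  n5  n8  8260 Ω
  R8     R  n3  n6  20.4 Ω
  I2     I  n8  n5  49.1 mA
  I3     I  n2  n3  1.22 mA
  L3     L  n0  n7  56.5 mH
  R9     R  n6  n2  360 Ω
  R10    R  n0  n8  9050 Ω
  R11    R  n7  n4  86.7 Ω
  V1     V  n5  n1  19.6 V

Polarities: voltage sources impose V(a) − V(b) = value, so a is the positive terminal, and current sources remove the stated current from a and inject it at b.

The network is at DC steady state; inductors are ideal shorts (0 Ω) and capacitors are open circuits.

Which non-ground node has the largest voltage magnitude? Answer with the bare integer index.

Apply KCL at each of the 8 non-ground nodes and solve the resulting linear system.
Node n1: branches {R2, C1, I1, V1} → V_1 = -14.90
Node n2: branches {C1, L1, I3, R9} → V_2 = 0.01833
Node n3: branches {R1, L2, R8, I3} → V_3 = 4.704
Node n4: branches {R3, R4, L1, R11} → V_4 = 0.01833
Node n5: branches {L2, C3, R7, I2, V1} → V_5 = 4.704
Node n6: branches {R1, R2, R4, R5, C2, R8, R9} → V_6 = 0.1427
Node n7: branches {R3, R5, I1, C3, R6, L3, R11} → V_7 = 0.000
Node n8: branches {C2, R7, I2, R10} → V_8 = -209.6
Source currents: i(L1)=0.0008744, i(L2)=-0.3334, i(L3)=-0.02316, i(V1)=-0.3102

8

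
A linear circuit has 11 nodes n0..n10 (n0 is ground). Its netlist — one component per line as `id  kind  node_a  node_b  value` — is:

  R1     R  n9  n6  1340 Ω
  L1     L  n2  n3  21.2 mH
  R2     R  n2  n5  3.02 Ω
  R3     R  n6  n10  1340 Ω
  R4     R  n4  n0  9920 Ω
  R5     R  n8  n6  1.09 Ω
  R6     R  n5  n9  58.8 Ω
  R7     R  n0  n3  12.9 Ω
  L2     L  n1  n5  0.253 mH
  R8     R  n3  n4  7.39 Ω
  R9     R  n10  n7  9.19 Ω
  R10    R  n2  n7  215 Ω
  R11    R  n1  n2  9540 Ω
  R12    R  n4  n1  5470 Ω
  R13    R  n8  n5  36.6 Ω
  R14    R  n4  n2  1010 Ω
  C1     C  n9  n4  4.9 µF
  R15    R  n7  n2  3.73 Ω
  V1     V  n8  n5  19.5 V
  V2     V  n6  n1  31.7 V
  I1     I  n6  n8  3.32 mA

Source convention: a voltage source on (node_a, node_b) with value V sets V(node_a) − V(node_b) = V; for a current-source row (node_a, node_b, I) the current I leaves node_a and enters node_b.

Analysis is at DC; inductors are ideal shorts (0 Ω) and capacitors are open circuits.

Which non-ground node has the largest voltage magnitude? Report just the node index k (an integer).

6

Apply KCL at each of the 10 non-ground nodes and solve the resulting linear system.
Node n1: branches {L2, R11, R12, V2} → V_1 = -0.07055
Node n2: branches {L1, R2, R10, R11, R14, R15} → V_2 = 1.226e-07
Node n3: branches {L1, R7, R8} → V_3 = 1.226e-07
Node n4: branches {R4, R8, R12, R14, C1} → V_4 = -9.430e-05
Node n5: branches {R2, R6, L2, R13, V1} → V_5 = -0.07055
Node n6: branches {R1, R3, R5, V2, I1} → V_6 = 31.63
Node n7: branches {R9, R10, R15} → V_7 = 0.08572
Node n8: branches {R5, R13, V1, I1} → V_8 = 19.43
Node n9: branches {R1, R6, C1} → V_9 = 1.262
Node n10: branches {R3, R9} → V_10 = 0.3006
Source currents: i(L1)=1.279e-05, i(L2)=-11.24, i(V1)=10.66, i(V2)=-11.24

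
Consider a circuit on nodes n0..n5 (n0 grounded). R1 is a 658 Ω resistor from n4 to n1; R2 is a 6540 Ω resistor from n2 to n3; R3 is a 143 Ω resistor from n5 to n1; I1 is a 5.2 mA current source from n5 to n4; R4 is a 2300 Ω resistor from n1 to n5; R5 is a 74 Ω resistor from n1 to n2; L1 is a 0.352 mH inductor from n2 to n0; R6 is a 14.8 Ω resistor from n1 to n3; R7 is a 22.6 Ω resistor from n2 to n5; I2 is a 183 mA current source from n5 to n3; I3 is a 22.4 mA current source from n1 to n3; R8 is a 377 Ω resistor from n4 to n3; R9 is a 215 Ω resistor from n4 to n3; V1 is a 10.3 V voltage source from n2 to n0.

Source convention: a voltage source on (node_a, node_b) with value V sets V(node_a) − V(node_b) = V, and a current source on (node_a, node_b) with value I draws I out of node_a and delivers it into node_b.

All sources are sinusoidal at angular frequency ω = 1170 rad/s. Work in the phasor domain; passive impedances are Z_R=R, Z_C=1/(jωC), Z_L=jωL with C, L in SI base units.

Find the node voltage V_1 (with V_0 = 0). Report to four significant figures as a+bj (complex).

18.32+0.000j V

MNA unknowns: 5 node voltages V₁..V_5 plus 1 source current (V1)
R1: Y=0.001520+0.000j on G[4,1]
R2: Y=0.0001529+0.000j on G[2,3]
R3: Y=0.006993+0.000j on G[5,1]
I1: z[5]−=0.0052, z[4]+=0.0052
R4: Y=0.0004348+0.000j on G[1,5]
R5: Y=0.01351+0.000j on G[1,2]
L1: Y=0.000-2.428j on G[2,0]
R6: Y=0.06757+0.000j on G[1,3]
R7: Y=0.04425+0.000j on G[2,5]
I2: z[5]−=0.183, z[3]+=0.183
I3: z[1]−=0.0224, z[3]+=0.0224
R8: Y=0.002653+0.000j on G[4,3]
R9: Y=0.004651+0.000j on G[4,3]
V1: row V2−V0=10.3, i_V1 at 2,0
solve → V1=18.32+0.000j, V2=10.30+0.000j, V3=21.35+0.000j, V4=21.41+0.000j, V5=7.811+0.000j
aux → i_V1=0.000+25.01j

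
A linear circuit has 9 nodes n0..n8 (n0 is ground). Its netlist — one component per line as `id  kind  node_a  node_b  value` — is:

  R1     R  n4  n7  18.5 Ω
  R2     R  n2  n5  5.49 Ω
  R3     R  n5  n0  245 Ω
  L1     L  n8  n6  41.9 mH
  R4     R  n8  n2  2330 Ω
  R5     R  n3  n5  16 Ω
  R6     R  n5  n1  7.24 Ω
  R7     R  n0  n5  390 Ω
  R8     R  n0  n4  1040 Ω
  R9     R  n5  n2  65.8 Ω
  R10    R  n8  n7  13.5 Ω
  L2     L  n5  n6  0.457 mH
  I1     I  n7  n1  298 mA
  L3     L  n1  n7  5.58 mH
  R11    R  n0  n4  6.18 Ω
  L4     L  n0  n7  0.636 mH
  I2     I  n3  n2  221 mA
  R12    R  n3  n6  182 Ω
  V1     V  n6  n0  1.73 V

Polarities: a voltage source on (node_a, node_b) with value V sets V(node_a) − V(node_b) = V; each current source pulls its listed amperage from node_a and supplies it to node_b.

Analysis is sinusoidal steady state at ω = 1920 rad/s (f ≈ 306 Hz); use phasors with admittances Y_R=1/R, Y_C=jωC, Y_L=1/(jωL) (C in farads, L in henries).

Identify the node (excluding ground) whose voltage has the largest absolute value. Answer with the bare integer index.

1

MNA unknowns: 8 node voltages V₁..V_8 plus 1 source current (V1)
R1: Y=0.05405+0.000j on G[4,7]
R2: Y=0.1821+0.000j on G[2,5]
R3: Y=0.004082+0.000j on G[5,0]
L1: Y=0.000-0.01243j on G[8,6]
R4: Y=0.0004292+0.000j on G[8,2]
R5: Y=0.06250+0.000j on G[3,5]
R6: Y=0.1381+0.000j on G[5,1]
R7: Y=0.002564+0.000j on G[0,5]
R8: Y=0.0009615+0.000j on G[0,4]
R9: Y=0.01520+0.000j on G[5,2]
R10: Y=0.07407+0.000j on G[8,7]
L2: Y=0.000-1.140j on G[5,6]
I1: z[7]−=0.298, z[1]+=0.298
L3: Y=0.000-0.09334j on G[1,7]
R11: Y=0.1618+0.000j on G[0,4]
L4: Y=0.000-0.8189j on G[0,7]
I2: z[3]−=0.221, z[2]+=0.221
R12: Y=0.005495+0.000j on G[3,6]
V1: row V6−V0=1.73, i_V1 at 6,0
solve → V1=2.495+1.627j, V2=2.664+0.1201j, V3=-1.687+0.1114j, V4=0.06644-0.04127j, V5=1.549+0.1212j, V6=1.730+0.000j, V7=0.2665-0.1656j, V8=0.3462-0.3948j
aux → i_V1=0.1145+0.2242j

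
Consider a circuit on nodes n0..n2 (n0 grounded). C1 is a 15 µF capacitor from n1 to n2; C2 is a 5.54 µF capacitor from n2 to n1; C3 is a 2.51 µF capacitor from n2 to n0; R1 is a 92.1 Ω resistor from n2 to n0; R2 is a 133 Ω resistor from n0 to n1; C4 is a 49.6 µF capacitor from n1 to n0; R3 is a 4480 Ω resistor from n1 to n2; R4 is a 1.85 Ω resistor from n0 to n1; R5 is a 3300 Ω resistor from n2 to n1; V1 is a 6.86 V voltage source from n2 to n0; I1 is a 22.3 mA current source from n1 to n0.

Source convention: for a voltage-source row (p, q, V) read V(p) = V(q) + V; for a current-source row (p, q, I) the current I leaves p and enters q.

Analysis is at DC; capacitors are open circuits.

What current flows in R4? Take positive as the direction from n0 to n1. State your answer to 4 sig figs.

Apply KCL at each of the 2 non-ground nodes and solve the resulting linear system.
Node n1: branches {C1, C2, R2, C4, R3, R4, R5, I1} → V_1 = -0.03407
Node n2: branches {C1, C2, C3, R1, R3, R5, V1} → V_2 = 6.860
Source currents: i(V1)=-0.07811

0.01842 A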